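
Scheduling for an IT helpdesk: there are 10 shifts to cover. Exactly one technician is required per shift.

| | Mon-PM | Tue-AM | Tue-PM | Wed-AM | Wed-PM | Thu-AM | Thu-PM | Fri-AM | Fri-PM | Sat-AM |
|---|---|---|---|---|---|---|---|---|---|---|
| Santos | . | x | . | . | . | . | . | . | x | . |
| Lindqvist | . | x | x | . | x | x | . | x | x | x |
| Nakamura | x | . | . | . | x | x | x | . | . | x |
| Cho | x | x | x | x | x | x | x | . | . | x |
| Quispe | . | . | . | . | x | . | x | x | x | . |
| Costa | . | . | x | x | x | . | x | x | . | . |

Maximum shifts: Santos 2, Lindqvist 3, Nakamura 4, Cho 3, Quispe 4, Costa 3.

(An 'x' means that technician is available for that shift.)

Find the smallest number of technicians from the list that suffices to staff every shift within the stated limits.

3

10 slots to fill and no one can take more than 4, so at least ⌈10/4⌉ = 3 technicians are needed.
Lindqvist, Nakamura, and Cho alone can cover everything: Mon-PM→Nakamura, Tue-AM→Lindqvist, Tue-PM→Cho, Wed-AM→Cho, Wed-PM→Nakamura, Thu-AM→Nakamura, Thu-PM→Nakamura, Fri-AM→Lindqvist, Fri-PM→Lindqvist, Sat-AM→Cho.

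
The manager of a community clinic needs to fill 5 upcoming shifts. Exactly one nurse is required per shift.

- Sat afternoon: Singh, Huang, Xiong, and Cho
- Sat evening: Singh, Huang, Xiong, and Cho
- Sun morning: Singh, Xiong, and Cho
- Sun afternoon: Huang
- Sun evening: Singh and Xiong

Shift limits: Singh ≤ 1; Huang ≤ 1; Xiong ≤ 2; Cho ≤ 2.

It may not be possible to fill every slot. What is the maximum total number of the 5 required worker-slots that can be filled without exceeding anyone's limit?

Total capacity across all nurses is 1+1+2+2 = 6, and 5 slots are needed, so at most 5 can be filled.
An assignment achieving 5: Sat afternoon→Xiong, Sat evening→Cho, Sun morning→Xiong, Sun afternoon→Huang, Sun evening→Singh.
Loads: Singh 1/1, Huang 1/1, Xiong 2/2, Cho 1/2.

5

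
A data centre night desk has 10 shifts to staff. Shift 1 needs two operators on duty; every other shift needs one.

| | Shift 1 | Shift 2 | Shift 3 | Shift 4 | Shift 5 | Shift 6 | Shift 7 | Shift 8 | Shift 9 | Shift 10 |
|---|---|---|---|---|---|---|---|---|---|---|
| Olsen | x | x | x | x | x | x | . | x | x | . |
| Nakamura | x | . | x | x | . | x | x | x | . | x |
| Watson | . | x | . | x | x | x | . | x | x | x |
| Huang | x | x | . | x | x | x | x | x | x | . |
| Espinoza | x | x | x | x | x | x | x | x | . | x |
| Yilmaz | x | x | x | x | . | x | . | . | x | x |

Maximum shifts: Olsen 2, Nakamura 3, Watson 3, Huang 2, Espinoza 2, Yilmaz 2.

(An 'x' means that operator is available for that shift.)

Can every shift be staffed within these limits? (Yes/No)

One valid schedule: Shift 1→Huang+Espinoza, Shift 2→Watson, Shift 3→Olsen, Shift 4→Watson, Shift 5→Olsen, Shift 6→Huang, Shift 7→Nakamura, Shift 8→Nakamura, Shift 9→Watson, Shift 10→Nakamura.
Loads: Olsen 2/2, Nakamura 3/3, Watson 3/3, Huang 2/2, Espinoza 1/2, Yilmaz 0/2 — all within limits.

Yes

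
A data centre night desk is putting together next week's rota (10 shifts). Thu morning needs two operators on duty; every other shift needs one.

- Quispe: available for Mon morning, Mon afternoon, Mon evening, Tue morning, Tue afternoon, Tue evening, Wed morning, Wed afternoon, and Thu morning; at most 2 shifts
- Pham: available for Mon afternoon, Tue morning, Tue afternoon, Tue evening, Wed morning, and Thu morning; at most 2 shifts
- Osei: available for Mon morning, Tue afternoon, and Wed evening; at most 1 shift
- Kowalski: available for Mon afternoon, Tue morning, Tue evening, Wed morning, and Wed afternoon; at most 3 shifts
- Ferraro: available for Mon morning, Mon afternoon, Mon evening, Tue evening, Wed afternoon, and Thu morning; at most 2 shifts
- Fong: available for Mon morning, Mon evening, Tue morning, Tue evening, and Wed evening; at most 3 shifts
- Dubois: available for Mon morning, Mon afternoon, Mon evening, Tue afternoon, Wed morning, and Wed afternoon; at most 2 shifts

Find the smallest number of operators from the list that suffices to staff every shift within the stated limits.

5

11 slots to fill and no one can take more than 3, so at least ⌈11/3⌉ = 4 operators are needed.
Any 4 operators together have capacity at most 3+3+2+2 = 10 < 11 slots, so 4 can never suffice.
Quispe, Pham, Osei, Kowalski, and Fong alone can cover everything: Mon morning→Fong, Mon afternoon→Kowalski, Mon evening→Quispe, Tue morning→Fong, Tue afternoon→Pham, Tue evening→Fong, Wed morning→Kowalski, Wed afternoon→Kowalski, Wed evening→Osei, Thu morning→Quispe+Pham.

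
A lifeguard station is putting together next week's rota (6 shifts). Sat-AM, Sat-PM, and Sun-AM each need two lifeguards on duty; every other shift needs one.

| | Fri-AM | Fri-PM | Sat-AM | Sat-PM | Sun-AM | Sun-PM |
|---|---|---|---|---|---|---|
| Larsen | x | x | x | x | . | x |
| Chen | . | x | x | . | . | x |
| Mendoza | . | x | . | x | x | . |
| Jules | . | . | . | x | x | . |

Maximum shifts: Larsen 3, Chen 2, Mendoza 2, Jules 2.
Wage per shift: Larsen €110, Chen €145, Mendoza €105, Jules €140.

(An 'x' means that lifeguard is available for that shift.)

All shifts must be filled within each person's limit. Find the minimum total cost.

Fri-AM can only be covered by Larsen, so that assignment is forced.
Sat-AM can only be covered by Larsen and Chen, so that assignment is forced.
Sun-AM can only be covered by Mendoza and Jules, so that assignment is forced.
Picking the cheapest available lifeguard for each shift independently would cost €1040, but that ignores the shift limits.
An optimal schedule: Fri-AM→Larsen, Fri-PM→Chen, Sat-AM→Larsen+Chen, Sat-PM→Mendoza+Jules, Sun-AM→Mendoza+Jules, Sun-PM→Larsen.
Total: 110 + 145 + 110 + 145 + 105 + 140 + 105 + 140 + 110 = €1110.

€1110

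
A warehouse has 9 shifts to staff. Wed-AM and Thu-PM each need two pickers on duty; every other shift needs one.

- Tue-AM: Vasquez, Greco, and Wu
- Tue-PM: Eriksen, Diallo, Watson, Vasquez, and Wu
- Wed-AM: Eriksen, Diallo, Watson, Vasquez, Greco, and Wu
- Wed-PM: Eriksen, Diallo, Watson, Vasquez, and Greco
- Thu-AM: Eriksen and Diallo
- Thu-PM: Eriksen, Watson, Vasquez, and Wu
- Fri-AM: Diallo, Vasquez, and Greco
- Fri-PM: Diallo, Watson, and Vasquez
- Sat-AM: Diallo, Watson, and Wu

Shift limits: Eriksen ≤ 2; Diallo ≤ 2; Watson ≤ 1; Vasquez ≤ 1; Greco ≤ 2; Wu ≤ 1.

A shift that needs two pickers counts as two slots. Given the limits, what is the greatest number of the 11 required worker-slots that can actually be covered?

9

Total capacity across all pickers is 2+2+1+1+2+1 = 9, and 11 slots are needed, so at most 9 can be filled.
An assignment achieving 9: Tue-AM→Vasquez, Wed-AM→Greco, Wed-PM→Greco, Thu-AM→Eriksen, Thu-PM→Eriksen+Wu, Fri-AM→Diallo, Fri-PM→Diallo, Sat-AM→Watson.
Loads: Eriksen 2/2, Diallo 2/2, Watson 1/1, Vasquez 1/1, Greco 2/2, Wu 1/1.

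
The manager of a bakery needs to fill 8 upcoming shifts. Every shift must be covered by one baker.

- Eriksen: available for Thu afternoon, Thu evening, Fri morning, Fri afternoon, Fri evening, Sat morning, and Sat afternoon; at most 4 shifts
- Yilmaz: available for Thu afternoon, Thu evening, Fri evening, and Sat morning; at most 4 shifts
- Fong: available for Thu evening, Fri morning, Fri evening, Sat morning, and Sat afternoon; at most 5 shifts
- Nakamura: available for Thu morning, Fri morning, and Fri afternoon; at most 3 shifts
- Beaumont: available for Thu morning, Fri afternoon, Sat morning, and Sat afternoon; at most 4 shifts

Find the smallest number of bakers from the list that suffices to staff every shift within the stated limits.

8 slots to fill and no one can take more than 5, so at least ⌈8/5⌉ = 2 bakers are needed.
Eriksen and Beaumont alone can cover everything: Thu morning→Beaumont, Thu afternoon→Eriksen, Thu evening→Eriksen, Fri morning→Eriksen, Fri afternoon→Beaumont, Fri evening→Eriksen, Sat morning→Beaumont, Sat afternoon→Beaumont.

2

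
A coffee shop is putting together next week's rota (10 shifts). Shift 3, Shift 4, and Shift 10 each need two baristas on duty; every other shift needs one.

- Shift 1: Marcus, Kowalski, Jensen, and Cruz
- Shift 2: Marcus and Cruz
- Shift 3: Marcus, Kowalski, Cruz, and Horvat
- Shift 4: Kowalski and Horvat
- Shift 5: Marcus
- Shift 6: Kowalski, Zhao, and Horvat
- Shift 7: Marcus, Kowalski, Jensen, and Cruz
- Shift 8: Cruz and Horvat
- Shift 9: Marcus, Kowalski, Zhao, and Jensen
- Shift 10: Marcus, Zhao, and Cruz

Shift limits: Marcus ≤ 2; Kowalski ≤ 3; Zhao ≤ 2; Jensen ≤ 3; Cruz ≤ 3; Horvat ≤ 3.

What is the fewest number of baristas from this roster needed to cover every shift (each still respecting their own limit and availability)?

13 slots to fill and no one can take more than 3, so at least ⌈13/3⌉ = 5 baristas are needed.
Marcus, Kowalski, Zhao, Cruz, and Horvat alone can cover everything: Shift 1→Kowalski, Shift 2→Marcus, Shift 3→Cruz+Horvat, Shift 4→Kowalski+Horvat, Shift 5→Marcus, Shift 6→Horvat, Shift 7→Kowalski, Shift 8→Cruz, Shift 9→Zhao, Shift 10→Zhao+Cruz.

5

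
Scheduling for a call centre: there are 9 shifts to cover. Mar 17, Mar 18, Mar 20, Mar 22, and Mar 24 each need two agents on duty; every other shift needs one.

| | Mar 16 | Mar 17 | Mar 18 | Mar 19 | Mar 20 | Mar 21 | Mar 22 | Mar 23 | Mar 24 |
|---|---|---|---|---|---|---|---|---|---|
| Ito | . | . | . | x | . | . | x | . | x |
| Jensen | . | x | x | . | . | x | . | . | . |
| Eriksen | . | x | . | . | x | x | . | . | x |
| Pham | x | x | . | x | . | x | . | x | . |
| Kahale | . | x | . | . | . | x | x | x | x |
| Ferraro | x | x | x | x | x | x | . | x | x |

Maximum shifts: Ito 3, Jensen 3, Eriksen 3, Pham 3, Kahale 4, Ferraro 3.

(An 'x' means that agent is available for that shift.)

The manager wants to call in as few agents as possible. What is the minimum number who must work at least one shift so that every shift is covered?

5

14 slots to fill and no one can take more than 4, so at least ⌈14/4⌉ = 4 agents are needed.
Any 4 agents together have capacity at most 4+3+3+3 = 13 < 14 slots, so 4 can never suffice.
Ito, Jensen, Eriksen, Kahale, and Ferraro alone can cover everything: Mar 16→Ferraro, Mar 17→Jensen+Eriksen, Mar 18→Jensen+Ferraro, Mar 19→Ito, Mar 20→Eriksen+Ferraro, Mar 21→Jensen, Mar 22→Ito+Kahale, Mar 23→Kahale, Mar 24→Ito+Eriksen.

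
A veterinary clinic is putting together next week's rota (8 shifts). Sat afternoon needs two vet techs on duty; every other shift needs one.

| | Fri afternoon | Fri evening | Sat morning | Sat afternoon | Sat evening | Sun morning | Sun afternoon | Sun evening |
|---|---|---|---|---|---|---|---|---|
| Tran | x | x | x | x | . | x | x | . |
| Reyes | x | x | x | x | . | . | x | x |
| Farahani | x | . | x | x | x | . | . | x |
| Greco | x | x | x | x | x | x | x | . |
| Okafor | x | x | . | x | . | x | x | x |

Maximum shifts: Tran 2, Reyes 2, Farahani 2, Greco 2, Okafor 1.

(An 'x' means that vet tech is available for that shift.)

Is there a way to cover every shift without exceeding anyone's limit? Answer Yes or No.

Yes

One valid schedule: Fri afternoon→Farahani, Fri evening→Tran, Sat morning→Reyes, Sat afternoon→Greco+Okafor, Sat evening→Farahani, Sun morning→Tran, Sun afternoon→Greco, Sun evening→Reyes.
Loads: Tran 2/2, Reyes 2/2, Farahani 2/2, Greco 2/2, Okafor 1/1 — all within limits.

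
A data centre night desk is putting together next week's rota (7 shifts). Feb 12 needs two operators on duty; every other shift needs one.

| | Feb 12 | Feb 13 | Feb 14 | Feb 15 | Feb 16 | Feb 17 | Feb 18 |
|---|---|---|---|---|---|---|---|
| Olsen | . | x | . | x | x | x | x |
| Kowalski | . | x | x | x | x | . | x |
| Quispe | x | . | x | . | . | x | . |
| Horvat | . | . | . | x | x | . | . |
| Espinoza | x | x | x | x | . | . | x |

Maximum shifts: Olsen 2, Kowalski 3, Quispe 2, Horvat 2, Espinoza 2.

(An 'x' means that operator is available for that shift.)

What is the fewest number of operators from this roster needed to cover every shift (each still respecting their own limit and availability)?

4

8 slots to fill and no one can take more than 3, so at least ⌈8/3⌉ = 3 operators are needed.
Any 3 operators together have capacity at most 3+2+2 = 7 < 8 slots, so 3 can never suffice.
Olsen, Kowalski, Quispe, and Espinoza alone can cover everything: Feb 12→Quispe+Espinoza, Feb 13→Kowalski, Feb 14→Kowalski, Feb 15→Kowalski, Feb 16→Olsen, Feb 17→Olsen, Feb 18→Espinoza.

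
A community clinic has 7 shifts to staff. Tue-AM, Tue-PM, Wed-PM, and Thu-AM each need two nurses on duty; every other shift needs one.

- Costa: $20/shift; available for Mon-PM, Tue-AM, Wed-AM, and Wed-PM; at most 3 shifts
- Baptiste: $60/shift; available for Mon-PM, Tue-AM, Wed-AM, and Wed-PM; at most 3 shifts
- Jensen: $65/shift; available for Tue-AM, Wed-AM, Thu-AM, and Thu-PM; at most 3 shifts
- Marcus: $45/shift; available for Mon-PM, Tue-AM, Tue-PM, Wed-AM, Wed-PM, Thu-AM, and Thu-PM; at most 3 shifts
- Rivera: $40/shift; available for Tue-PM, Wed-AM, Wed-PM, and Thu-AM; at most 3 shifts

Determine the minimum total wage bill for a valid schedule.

Tue-PM can only be covered by Marcus and Rivera, so that assignment is forced.
Picking the cheapest available nurse for each shift independently would cost $380, but that ignores the shift limits.
An optimal schedule: Mon-PM→Costa, Tue-AM→Costa+Baptiste, Tue-PM→Rivera+Marcus, Wed-AM→Costa, Wed-PM→Rivera+Baptiste, Thu-AM→Rivera+Marcus, Thu-PM→Marcus.
Total: 20 + 20 + 60 + 40 + 45 + 20 + 40 + 60 + 40 + 45 + 45 = $435.

$435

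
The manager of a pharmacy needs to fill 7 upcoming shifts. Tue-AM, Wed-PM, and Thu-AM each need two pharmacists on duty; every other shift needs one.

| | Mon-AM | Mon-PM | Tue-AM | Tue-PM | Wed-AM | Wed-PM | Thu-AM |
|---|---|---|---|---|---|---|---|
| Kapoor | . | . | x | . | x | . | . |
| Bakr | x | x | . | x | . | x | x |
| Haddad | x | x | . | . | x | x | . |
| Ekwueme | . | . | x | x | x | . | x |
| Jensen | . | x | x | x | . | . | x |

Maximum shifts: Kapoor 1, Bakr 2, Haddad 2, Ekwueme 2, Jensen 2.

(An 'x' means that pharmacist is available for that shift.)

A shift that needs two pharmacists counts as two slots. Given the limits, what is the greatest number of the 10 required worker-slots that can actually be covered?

9

Total capacity across all pharmacists is 1+2+2+2+2 = 9, and 10 slots are needed, so at most 9 can be filled.
An assignment achieving 9: Mon-AM→Bakr, Mon-PM→Haddad, Tue-AM→Kapoor+Ekwueme, Tue-PM→Jensen, Wed-AM→Ekwueme, Wed-PM→Bakr+Haddad, Thu-AM→Jensen.
Loads: Kapoor 1/1, Bakr 2/2, Haddad 2/2, Ekwueme 2/2, Jensen 2/2.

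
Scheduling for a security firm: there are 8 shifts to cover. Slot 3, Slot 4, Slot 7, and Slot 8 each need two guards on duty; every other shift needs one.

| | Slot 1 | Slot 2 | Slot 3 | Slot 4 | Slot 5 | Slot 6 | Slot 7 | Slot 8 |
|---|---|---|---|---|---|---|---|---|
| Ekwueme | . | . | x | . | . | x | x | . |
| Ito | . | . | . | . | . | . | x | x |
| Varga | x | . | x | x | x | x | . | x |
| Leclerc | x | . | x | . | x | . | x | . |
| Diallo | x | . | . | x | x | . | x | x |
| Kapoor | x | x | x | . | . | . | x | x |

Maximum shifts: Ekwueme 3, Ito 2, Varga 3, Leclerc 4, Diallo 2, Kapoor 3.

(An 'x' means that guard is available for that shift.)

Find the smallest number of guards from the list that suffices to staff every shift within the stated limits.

12 slots to fill and no one can take more than 4, so at least ⌈12/4⌉ = 3 guards are needed.
Any 3 guards together have capacity at most 4+3+3 = 10 < 12 slots, so 3 can never suffice.
Varga, Leclerc, Diallo, and Kapoor alone can cover everything: Slot 1→Leclerc, Slot 2→Kapoor, Slot 3→Varga+Leclerc, Slot 4→Varga+Diallo, Slot 5→Leclerc, Slot 6→Varga, Slot 7→Leclerc+Kapoor, Slot 8→Diallo+Kapoor.

4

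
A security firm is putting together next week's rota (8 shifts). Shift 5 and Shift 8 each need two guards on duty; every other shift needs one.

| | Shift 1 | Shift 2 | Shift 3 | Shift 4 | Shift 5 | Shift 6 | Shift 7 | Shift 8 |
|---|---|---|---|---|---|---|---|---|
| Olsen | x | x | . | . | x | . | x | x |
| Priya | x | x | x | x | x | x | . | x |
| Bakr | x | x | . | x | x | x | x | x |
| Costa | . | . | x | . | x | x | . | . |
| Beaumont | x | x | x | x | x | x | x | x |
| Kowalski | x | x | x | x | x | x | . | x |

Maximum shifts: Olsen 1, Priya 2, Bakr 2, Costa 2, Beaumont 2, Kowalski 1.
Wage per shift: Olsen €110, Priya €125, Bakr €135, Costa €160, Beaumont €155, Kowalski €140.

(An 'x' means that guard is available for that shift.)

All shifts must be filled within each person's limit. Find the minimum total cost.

Picking the cheapest available guard for each shift independently would cost €1175, but that ignores the shift limits.
An optimal schedule: Shift 1→Bakr, Shift 2→Bakr, Shift 3→Priya, Shift 4→Priya, Shift 5→Costa+Beaumont, Shift 6→Costa, Shift 7→Olsen, Shift 8→Beaumont+Kowalski.
Total: 135 + 135 + 125 + 125 + 160 + 155 + 160 + 110 + 155 + 140 = €1400.

€1400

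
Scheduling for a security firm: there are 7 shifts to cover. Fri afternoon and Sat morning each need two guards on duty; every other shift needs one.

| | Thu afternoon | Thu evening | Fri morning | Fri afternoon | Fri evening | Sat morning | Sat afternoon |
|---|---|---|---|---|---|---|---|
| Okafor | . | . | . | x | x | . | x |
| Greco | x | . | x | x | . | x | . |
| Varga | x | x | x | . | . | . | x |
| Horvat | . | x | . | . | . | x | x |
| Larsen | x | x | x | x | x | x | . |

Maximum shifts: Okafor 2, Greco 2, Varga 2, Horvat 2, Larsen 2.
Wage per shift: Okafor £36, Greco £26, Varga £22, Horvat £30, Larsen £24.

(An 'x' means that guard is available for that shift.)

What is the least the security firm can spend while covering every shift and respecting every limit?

£240

Picking the cheapest available guard for each shift independently would cost £212, but that ignores the shift limits.
An optimal schedule: Thu afternoon→Varga, Thu evening→Varga, Fri morning→Larsen, Fri afternoon→Greco+Okafor, Fri evening→Larsen, Sat morning→Greco+Horvat, Sat afternoon→Horvat.
Total: 22 + 22 + 24 + 26 + 36 + 24 + 26 + 30 + 30 = £240.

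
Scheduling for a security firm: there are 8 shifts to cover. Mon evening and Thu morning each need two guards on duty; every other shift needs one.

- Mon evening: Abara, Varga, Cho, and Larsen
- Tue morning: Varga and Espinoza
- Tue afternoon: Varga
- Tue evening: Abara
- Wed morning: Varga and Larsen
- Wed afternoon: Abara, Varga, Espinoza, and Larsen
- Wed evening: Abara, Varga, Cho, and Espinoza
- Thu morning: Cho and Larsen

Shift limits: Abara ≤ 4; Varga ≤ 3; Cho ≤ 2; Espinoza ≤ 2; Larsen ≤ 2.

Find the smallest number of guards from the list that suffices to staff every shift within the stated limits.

4

10 slots to fill and no one can take more than 4, so at least ⌈10/4⌉ = 3 guards are needed.
Any 3 guards together have capacity at most 4+3+2 = 9 < 10 slots, so 3 can never suffice.
Abara, Varga, Cho, and Larsen alone can cover everything: Mon evening→Abara+Cho, Tue morning→Varga, Tue afternoon→Varga, Tue evening→Abara, Wed morning→Varga, Wed afternoon→Abara, Wed evening→Abara, Thu morning→Cho+Larsen.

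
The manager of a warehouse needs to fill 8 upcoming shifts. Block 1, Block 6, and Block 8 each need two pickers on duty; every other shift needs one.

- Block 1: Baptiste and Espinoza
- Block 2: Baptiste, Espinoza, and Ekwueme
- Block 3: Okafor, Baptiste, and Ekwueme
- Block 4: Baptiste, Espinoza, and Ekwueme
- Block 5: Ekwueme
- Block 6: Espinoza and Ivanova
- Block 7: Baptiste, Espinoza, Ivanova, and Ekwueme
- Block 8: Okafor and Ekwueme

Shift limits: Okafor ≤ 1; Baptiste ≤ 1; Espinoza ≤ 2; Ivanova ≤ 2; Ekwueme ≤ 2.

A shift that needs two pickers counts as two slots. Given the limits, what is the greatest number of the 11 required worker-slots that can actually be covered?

Total capacity across all pickers is 1+1+2+2+2 = 8, and 11 slots are needed, so at most 8 can be filled.
An assignment achieving 8: Block 1→Baptiste+Espinoza, Block 5→Ekwueme, Block 6→Espinoza+Ivanova, Block 7→Ivanova, Block 8→Okafor+Ekwueme.
Loads: Okafor 1/1, Baptiste 1/1, Espinoza 2/2, Ivanova 2/2, Ekwueme 2/2.

8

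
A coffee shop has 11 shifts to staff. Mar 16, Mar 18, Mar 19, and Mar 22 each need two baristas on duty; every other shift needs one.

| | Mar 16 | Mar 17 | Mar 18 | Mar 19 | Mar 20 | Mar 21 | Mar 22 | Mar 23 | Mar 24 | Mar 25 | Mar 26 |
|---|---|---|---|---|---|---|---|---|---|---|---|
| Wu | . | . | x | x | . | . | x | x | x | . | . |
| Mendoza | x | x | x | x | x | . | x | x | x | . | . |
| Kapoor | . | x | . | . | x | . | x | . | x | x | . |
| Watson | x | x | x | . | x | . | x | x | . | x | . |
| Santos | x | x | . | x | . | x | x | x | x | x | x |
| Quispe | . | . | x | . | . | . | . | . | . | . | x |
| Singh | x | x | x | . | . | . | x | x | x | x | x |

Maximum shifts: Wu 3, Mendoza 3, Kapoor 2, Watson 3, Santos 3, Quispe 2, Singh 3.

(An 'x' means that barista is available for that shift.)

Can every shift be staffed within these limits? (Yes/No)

Yes

Mar 21 can only be covered by Santos, so that assignment is forced.
One valid schedule: Mar 16→Watson+Santos, Mar 17→Mendoza, Mar 18→Watson+Quispe, Mar 19→Wu+Mendoza, Mar 20→Mendoza, Mar 21→Santos, Mar 22→Kapoor+Watson, Mar 23→Wu, Mar 24→Wu, Mar 25→Kapoor, Mar 26→Santos.
Loads: Wu 3/3, Mendoza 3/3, Kapoor 2/2, Watson 3/3, Santos 3/3, Quispe 1/2, Singh 0/3 — all within limits.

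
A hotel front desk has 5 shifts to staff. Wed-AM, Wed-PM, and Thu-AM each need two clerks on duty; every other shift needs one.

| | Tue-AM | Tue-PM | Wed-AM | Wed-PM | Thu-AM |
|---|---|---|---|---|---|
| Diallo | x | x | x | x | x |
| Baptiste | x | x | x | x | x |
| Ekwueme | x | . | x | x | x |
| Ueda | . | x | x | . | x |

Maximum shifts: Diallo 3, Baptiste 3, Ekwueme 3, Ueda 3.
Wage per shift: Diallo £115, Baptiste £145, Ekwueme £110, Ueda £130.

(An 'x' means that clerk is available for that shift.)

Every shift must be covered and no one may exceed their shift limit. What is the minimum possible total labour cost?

£935

Picking the cheapest available clerk for each shift independently would cost £900, but that ignores the shift limits.
An optimal schedule: Tue-AM→Ekwueme, Tue-PM→Diallo, Wed-AM→Ekwueme+Ueda, Wed-PM→Ekwueme+Diallo, Thu-AM→Diallo+Ueda.
Total: 110 + 115 + 110 + 130 + 110 + 115 + 115 + 130 = £935.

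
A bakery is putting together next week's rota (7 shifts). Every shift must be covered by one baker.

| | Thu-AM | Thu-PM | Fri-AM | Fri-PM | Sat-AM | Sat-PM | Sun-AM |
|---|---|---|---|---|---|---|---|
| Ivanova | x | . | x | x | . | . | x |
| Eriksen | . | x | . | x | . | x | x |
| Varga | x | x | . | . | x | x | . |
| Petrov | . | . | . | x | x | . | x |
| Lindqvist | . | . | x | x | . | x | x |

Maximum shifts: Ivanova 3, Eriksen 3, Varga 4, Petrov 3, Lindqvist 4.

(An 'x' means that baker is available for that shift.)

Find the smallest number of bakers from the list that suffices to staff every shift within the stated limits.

7 slots to fill and no one can take more than 4, so at least ⌈7/4⌉ = 2 bakers are needed.
Ivanova and Varga alone can cover everything: Thu-AM→Varga, Thu-PM→Varga, Fri-AM→Ivanova, Fri-PM→Ivanova, Sat-AM→Varga, Sat-PM→Varga, Sun-AM→Ivanova.

2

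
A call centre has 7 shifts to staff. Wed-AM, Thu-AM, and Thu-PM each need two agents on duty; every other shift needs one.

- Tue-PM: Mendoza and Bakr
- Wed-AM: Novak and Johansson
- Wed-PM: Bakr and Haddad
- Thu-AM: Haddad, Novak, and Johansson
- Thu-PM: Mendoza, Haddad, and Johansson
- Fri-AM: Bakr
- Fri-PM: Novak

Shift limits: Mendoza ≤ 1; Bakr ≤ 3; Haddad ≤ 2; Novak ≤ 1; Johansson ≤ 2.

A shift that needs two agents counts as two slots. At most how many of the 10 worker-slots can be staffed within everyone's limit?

Total capacity across all agents is 1+3+2+1+2 = 9, and 10 slots are needed, so at most 9 can be filled.
An assignment achieving 9: Tue-PM→Bakr, Wed-AM→Johansson, Wed-PM→Bakr, Thu-AM→Haddad+Johansson, Thu-PM→Mendoza+Haddad, Fri-AM→Bakr, Fri-PM→Novak.
Loads: Mendoza 1/1, Bakr 3/3, Haddad 2/2, Novak 1/1, Johansson 2/2.

9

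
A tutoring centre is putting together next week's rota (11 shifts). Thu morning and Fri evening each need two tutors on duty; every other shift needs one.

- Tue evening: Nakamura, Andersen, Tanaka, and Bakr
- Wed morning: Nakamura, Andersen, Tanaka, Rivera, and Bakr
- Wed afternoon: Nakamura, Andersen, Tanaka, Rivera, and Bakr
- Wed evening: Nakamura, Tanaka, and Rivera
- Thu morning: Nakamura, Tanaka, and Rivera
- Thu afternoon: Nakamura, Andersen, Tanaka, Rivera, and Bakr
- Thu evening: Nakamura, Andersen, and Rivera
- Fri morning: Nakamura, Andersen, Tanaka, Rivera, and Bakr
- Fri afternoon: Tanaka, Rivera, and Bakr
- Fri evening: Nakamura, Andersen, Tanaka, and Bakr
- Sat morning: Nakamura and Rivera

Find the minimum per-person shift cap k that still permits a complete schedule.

3

With 5 tutors and 13 worker-slots to fill, someone must work at least ⌈13/5⌉ = 3 shifts, so k ≥ 3.
k = 3 works: Tue evening→Andersen, Wed morning→Andersen, Wed afternoon→Rivera, Wed evening→Nakamura, Thu morning→Nakamura+Tanaka, Thu afternoon→Rivera, Thu evening→Andersen, Fri morning→Rivera, Fri afternoon→Tanaka, Fri evening→Tanaka+Bakr, Sat morning→Nakamura.
Loads: Nakamura 3, Andersen 3, Tanaka 3, Rivera 3, Bakr 1 — all ≤ 3.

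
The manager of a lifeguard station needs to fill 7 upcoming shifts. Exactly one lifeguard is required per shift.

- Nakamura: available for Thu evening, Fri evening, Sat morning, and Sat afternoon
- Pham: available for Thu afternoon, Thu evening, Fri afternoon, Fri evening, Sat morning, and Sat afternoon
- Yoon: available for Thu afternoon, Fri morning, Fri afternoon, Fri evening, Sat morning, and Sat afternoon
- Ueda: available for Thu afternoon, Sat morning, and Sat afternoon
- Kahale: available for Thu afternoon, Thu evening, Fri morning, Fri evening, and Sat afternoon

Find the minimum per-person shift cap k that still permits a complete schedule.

2

With 5 lifeguards and 7 worker-slots to fill, someone must work at least ⌈7/5⌉ = 2 shifts, so k ≥ 2.
k = 2 works: Thu afternoon→Pham, Thu evening→Nakamura, Fri morning→Yoon, Fri afternoon→Pham, Fri evening→Nakamura, Sat morning→Yoon, Sat afternoon→Ueda.
Loads: Nakamura 2, Pham 2, Yoon 2, Ueda 1, Kahale 0 — all ≤ 2.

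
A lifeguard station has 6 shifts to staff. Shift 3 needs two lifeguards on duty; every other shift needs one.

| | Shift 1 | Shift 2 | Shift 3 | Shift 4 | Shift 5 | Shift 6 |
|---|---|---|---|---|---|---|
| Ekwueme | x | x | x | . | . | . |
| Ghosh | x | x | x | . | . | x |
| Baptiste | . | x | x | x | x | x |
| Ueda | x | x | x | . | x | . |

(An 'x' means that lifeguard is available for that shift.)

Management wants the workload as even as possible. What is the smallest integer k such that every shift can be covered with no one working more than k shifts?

With 4 lifeguards and 7 worker-slots to fill, someone must work at least ⌈7/4⌉ = 2 shifts, so k ≥ 2.
k = 2 works: Shift 1→Ekwueme, Shift 2→Ekwueme, Shift 3→Ghosh+Ueda, Shift 4→Baptiste, Shift 5→Baptiste, Shift 6→Ghosh.
Loads: Ekwueme 2, Ghosh 2, Baptiste 2, Ueda 1 — all ≤ 2.

2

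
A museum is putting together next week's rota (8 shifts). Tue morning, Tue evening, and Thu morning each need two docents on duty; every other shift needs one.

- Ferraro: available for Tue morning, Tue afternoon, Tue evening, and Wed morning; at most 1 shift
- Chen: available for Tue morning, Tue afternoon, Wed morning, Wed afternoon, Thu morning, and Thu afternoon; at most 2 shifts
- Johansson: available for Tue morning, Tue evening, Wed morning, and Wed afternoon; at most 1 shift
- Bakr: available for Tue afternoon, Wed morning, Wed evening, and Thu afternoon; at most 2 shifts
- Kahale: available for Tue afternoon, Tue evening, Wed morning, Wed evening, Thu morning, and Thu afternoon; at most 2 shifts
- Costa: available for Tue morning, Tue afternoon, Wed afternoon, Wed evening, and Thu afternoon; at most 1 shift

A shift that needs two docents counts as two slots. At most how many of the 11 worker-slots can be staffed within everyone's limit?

9

Total capacity across all docents is 1+2+1+2+2+1 = 9, and 11 slots are needed, so at most 9 can be filled.
An assignment achieving 9: Tue morning→Costa, Tue afternoon→Kahale, Tue evening→Ferraro+Johansson, Wed afternoon→Chen, Wed evening→Bakr, Thu morning→Chen+Kahale, Thu afternoon→Bakr.
Loads: Ferraro 1/1, Chen 2/2, Johansson 1/1, Bakr 2/2, Kahale 2/2, Costa 1/1.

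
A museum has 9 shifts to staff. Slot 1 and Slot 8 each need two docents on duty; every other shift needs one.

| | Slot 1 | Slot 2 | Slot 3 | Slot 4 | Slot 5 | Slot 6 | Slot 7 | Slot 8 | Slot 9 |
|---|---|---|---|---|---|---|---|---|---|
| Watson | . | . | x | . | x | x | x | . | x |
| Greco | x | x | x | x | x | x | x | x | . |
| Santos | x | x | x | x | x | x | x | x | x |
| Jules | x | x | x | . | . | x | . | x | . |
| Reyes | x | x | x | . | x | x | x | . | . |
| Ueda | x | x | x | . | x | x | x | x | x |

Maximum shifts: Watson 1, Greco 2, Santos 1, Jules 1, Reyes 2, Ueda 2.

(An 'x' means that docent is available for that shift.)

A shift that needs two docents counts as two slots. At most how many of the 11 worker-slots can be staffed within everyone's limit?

Total capacity across all docents is 1+2+1+1+2+2 = 9, and 11 slots are needed, so at most 9 can be filled.
An assignment achieving 9: Slot 1→Jules+Reyes, Slot 2→Reyes, Slot 4→Greco, Slot 5→Ueda, Slot 7→Ueda, Slot 8→Greco+Santos, Slot 9→Watson.
Loads: Watson 1/1, Greco 2/2, Santos 1/1, Jules 1/1, Reyes 2/2, Ueda 2/2.

9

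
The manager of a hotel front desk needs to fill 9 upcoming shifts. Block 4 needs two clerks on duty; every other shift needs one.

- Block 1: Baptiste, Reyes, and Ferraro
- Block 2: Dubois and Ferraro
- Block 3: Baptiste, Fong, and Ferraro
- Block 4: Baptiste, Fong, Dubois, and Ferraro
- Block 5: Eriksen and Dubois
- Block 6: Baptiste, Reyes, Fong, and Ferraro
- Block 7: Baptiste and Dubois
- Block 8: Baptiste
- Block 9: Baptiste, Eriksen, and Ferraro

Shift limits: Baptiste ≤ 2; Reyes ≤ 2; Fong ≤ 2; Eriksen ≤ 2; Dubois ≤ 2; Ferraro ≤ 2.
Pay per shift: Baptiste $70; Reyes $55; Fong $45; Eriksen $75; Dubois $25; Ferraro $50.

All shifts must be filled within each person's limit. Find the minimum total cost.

Block 8 can only be covered by Baptiste, so that assignment is forced.
Picking the cheapest available clerk for each shift independently would cost $405, but that ignores the shift limits.
An optimal schedule: Block 1→Reyes, Block 2→Dubois, Block 3→Fong, Block 4→Fong+Ferraro, Block 5→Dubois, Block 6→Reyes, Block 7→Baptiste, Block 8→Baptiste, Block 9→Ferraro.
Total: 55 + 25 + 45 + 45 + 50 + 25 + 55 + 70 + 70 + 50 = $490.

$490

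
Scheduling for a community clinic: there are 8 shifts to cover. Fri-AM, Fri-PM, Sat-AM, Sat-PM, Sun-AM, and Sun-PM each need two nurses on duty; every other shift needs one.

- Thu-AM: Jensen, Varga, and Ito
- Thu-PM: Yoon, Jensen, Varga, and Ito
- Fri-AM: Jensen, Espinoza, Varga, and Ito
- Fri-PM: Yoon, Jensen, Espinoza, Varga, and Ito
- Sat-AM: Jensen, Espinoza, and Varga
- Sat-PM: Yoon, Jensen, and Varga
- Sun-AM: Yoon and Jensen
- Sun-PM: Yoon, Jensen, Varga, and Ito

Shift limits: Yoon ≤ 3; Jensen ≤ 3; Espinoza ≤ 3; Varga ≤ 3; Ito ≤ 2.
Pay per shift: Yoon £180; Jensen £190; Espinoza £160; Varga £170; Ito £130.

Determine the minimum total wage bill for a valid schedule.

Sun-AM can only be covered by Yoon and Jensen, so that assignment is forced.
Picking the cheapest available nurse for each shift independently would cost £2190, but that ignores the shift limits.
An optimal schedule: Thu-AM→Jensen, Thu-PM→Yoon, Fri-AM→Espinoza+Varga, Fri-PM→Espinoza+Ito, Sat-AM→Jensen+Espinoza, Sat-PM→Yoon+Varga, Sun-AM→Yoon+Jensen, Sun-PM→Varga+Ito.
Total: 190 + 180 + 160 + 170 + 160 + 130 + 190 + 160 + 180 + 170 + 180 + 190 + 170 + 130 = £2360.

£2360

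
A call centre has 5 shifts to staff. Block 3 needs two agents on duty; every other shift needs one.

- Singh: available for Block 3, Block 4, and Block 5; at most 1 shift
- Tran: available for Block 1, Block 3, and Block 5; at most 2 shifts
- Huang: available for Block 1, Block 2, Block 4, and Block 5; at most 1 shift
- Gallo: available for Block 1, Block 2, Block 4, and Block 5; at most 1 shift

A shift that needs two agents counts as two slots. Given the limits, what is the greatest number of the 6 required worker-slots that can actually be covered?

5

Total capacity across all agents is 1+2+1+1 = 5, and 6 slots are needed, so at most 5 can be filled.
An assignment achieving 5: Block 1→Tran, Block 2→Huang, Block 3→Singh+Tran, Block 4→Gallo.
Loads: Singh 1/1, Tran 2/2, Huang 1/1, Gallo 1/1.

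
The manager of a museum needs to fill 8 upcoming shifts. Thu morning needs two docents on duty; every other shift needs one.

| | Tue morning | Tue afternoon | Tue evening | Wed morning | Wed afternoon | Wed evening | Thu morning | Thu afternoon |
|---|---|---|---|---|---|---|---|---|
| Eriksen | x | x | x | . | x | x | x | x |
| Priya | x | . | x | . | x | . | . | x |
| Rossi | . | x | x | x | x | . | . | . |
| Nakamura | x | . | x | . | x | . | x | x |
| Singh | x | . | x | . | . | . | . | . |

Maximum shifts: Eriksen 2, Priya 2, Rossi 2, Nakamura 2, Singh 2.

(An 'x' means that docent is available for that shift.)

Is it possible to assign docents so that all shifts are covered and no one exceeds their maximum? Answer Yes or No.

Wed morning can only be covered by Rossi, so that assignment is forced.
Wed evening can only be covered by Eriksen, so that assignment is forced.
Thu morning can only be covered by Eriksen and Nakamura, so that assignment is forced.
One valid schedule: Tue morning→Priya, Tue afternoon→Rossi, Tue evening→Singh, Wed morning→Rossi, Wed afternoon→Nakamura, Wed evening→Eriksen, Thu morning→Eriksen+Nakamura, Thu afternoon→Priya.
Loads: Eriksen 2/2, Priya 2/2, Rossi 2/2, Nakamura 2/2, Singh 1/2 — all within limits.

Yes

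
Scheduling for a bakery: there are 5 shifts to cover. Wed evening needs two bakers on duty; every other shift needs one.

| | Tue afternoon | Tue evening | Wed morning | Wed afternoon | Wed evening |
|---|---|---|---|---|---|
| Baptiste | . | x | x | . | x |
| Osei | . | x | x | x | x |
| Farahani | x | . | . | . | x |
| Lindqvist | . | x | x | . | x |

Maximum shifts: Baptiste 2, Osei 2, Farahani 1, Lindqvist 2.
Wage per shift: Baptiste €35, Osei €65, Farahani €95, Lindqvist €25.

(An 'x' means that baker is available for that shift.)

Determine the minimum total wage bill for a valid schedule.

Tue afternoon can only be covered by Farahani, so that assignment is forced.
Wed afternoon can only be covered by Osei, so that assignment is forced.
Picking the cheapest available baker for each shift independently would cost €270, but that ignores the shift limits.
An optimal schedule: Tue afternoon→Farahani, Tue evening→Lindqvist, Wed morning→Baptiste, Wed afternoon→Osei, Wed evening→Lindqvist+Baptiste.
Total: 95 + 25 + 35 + 65 + 25 + 35 = €280.

€280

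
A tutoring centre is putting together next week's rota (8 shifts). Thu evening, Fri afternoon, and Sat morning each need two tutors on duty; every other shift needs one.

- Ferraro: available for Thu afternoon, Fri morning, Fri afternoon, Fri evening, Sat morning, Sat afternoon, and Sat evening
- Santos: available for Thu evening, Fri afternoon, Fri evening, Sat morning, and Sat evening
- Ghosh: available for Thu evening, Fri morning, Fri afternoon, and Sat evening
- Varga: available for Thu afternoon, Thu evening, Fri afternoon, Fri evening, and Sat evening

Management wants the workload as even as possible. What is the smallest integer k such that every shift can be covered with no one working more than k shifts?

With 4 tutors and 11 worker-slots to fill, someone must work at least ⌈11/4⌉ = 3 shifts, so k ≥ 3.
k = 3 works: Thu afternoon→Ferraro, Thu evening→Santos+Ghosh, Fri morning→Ghosh, Fri afternoon→Ghosh+Varga, Fri evening→Santos, Sat morning→Ferraro+Santos, Sat afternoon→Ferraro, Sat evening→Varga.
Loads: Ferraro 3, Santos 3, Ghosh 3, Varga 2 — all ≤ 3.

3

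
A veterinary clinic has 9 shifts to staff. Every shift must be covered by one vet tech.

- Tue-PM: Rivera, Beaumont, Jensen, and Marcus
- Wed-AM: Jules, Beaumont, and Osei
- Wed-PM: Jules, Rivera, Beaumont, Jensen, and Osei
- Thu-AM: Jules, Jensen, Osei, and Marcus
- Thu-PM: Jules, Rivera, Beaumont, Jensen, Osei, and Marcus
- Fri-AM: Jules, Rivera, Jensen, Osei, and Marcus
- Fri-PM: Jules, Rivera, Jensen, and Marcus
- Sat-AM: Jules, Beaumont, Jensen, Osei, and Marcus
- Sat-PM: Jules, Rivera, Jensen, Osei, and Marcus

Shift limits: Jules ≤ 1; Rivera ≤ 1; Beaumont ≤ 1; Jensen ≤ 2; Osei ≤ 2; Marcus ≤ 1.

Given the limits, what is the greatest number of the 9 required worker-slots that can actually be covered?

8

Total capacity across all vet techs is 1+1+1+2+2+1 = 8, and 9 slots are needed, so at most 8 can be filled.
An assignment achieving 8: Tue-PM→Rivera, Wed-AM→Jules, Wed-PM→Beaumont, Thu-AM→Jensen, Fri-AM→Osei, Fri-PM→Jensen, Sat-AM→Osei, Sat-PM→Marcus.
Loads: Jules 1/1, Rivera 1/1, Beaumont 1/1, Jensen 2/2, Osei 2/2, Marcus 1/1.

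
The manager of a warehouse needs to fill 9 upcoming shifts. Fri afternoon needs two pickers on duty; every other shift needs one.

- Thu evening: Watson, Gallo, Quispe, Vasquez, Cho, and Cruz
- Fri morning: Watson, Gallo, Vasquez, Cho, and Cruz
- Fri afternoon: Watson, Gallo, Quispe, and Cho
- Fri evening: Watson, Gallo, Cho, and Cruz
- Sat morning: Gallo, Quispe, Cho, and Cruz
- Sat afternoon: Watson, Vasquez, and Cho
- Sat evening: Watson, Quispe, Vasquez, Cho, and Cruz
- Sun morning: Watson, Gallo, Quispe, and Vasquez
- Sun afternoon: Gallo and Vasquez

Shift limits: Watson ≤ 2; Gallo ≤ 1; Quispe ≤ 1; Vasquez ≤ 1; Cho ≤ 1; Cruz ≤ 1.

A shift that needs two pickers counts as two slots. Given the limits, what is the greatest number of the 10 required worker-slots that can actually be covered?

Total capacity across all pickers is 2+1+1+1+1+1 = 7, and 10 slots are needed, so at most 7 can be filled.
An assignment achieving 7: Fri afternoon→Watson+Quispe, Fri evening→Cho, Sat morning→Cruz, Sat afternoon→Watson, Sun morning→Vasquez, Sun afternoon→Gallo.
Loads: Watson 2/2, Gallo 1/1, Quispe 1/1, Vasquez 1/1, Cho 1/1, Cruz 1/1.

7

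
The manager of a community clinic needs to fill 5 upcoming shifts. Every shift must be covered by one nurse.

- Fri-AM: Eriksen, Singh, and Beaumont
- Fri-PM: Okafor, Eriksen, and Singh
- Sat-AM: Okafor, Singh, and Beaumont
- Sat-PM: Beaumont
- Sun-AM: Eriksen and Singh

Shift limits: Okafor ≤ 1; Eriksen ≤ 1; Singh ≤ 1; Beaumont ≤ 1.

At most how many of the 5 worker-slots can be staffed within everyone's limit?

4

Total capacity across all nurses is 1+1+1+1 = 4, and 5 slots are needed, so at most 4 can be filled.
An assignment achieving 4: Fri-AM→Singh, Fri-PM→Okafor, Sat-PM→Beaumont, Sun-AM→Eriksen.
Loads: Okafor 1/1, Eriksen 1/1, Singh 1/1, Beaumont 1/1.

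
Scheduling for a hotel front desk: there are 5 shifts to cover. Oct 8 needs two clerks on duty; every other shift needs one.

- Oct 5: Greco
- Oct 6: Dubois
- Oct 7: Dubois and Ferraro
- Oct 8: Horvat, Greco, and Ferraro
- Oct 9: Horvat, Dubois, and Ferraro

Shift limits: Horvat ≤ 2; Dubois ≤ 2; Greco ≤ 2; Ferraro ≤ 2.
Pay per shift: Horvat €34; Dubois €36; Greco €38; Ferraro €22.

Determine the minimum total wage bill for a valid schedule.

€186

Oct 5 can only be covered by Greco, so that assignment is forced.
Oct 6 can only be covered by Dubois, so that assignment is forced.
Picking the cheapest available clerk for each shift independently would cost €174, but that ignores the shift limits.
An optimal schedule: Oct 5→Greco, Oct 6→Dubois, Oct 7→Ferraro, Oct 8→Ferraro+Horvat, Oct 9→Horvat.
Total: 38 + 36 + 22 + 22 + 34 + 34 = €186.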